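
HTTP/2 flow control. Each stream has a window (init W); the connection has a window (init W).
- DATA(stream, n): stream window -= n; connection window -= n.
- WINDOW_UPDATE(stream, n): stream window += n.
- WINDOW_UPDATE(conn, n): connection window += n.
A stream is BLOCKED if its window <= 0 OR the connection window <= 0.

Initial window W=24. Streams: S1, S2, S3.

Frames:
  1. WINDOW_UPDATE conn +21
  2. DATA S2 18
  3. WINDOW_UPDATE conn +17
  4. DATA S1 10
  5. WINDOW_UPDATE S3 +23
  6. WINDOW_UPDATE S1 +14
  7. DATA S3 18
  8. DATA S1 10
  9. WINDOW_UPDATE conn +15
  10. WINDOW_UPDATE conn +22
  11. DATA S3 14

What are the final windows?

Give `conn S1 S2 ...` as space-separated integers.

Op 1: conn=45 S1=24 S2=24 S3=24 blocked=[]
Op 2: conn=27 S1=24 S2=6 S3=24 blocked=[]
Op 3: conn=44 S1=24 S2=6 S3=24 blocked=[]
Op 4: conn=34 S1=14 S2=6 S3=24 blocked=[]
Op 5: conn=34 S1=14 S2=6 S3=47 blocked=[]
Op 6: conn=34 S1=28 S2=6 S3=47 blocked=[]
Op 7: conn=16 S1=28 S2=6 S3=29 blocked=[]
Op 8: conn=6 S1=18 S2=6 S3=29 blocked=[]
Op 9: conn=21 S1=18 S2=6 S3=29 blocked=[]
Op 10: conn=43 S1=18 S2=6 S3=29 blocked=[]
Op 11: conn=29 S1=18 S2=6 S3=15 blocked=[]

Answer: 29 18 6 15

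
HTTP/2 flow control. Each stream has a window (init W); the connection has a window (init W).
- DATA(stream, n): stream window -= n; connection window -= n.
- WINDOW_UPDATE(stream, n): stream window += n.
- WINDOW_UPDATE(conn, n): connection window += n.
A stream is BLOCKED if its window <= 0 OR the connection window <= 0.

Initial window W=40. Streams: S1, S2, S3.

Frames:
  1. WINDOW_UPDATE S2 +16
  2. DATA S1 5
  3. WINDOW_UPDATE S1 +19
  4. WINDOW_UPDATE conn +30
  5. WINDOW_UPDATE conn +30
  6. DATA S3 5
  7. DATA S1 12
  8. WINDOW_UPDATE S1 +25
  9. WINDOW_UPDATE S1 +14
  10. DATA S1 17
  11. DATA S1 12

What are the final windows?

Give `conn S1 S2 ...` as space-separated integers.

Op 1: conn=40 S1=40 S2=56 S3=40 blocked=[]
Op 2: conn=35 S1=35 S2=56 S3=40 blocked=[]
Op 3: conn=35 S1=54 S2=56 S3=40 blocked=[]
Op 4: conn=65 S1=54 S2=56 S3=40 blocked=[]
Op 5: conn=95 S1=54 S2=56 S3=40 blocked=[]
Op 6: conn=90 S1=54 S2=56 S3=35 blocked=[]
Op 7: conn=78 S1=42 S2=56 S3=35 blocked=[]
Op 8: conn=78 S1=67 S2=56 S3=35 blocked=[]
Op 9: conn=78 S1=81 S2=56 S3=35 blocked=[]
Op 10: conn=61 S1=64 S2=56 S3=35 blocked=[]
Op 11: conn=49 S1=52 S2=56 S3=35 blocked=[]

Answer: 49 52 56 35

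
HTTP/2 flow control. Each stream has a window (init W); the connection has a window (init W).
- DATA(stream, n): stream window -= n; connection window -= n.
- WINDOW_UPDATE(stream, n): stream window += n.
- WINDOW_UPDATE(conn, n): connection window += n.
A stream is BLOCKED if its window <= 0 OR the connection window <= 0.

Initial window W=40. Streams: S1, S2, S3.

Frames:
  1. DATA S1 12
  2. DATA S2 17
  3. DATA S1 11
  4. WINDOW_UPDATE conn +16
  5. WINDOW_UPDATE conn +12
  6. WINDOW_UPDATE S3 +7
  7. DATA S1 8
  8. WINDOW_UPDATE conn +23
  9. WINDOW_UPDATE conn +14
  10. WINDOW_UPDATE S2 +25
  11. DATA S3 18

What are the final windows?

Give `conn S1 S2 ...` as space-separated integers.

Op 1: conn=28 S1=28 S2=40 S3=40 blocked=[]
Op 2: conn=11 S1=28 S2=23 S3=40 blocked=[]
Op 3: conn=0 S1=17 S2=23 S3=40 blocked=[1, 2, 3]
Op 4: conn=16 S1=17 S2=23 S3=40 blocked=[]
Op 5: conn=28 S1=17 S2=23 S3=40 blocked=[]
Op 6: conn=28 S1=17 S2=23 S3=47 blocked=[]
Op 7: conn=20 S1=9 S2=23 S3=47 blocked=[]
Op 8: conn=43 S1=9 S2=23 S3=47 blocked=[]
Op 9: conn=57 S1=9 S2=23 S3=47 blocked=[]
Op 10: conn=57 S1=9 S2=48 S3=47 blocked=[]
Op 11: conn=39 S1=9 S2=48 S3=29 blocked=[]

Answer: 39 9 48 29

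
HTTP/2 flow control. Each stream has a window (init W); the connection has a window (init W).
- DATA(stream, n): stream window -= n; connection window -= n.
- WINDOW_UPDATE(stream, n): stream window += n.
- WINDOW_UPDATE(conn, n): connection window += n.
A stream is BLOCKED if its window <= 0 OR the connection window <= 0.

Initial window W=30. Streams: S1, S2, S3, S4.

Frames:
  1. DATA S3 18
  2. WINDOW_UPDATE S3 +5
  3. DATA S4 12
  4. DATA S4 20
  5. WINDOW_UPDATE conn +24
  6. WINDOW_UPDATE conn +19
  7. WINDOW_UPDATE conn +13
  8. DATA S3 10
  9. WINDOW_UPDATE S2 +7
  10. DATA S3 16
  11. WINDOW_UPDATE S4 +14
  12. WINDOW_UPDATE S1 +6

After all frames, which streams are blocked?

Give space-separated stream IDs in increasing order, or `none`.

Answer: S3

Derivation:
Op 1: conn=12 S1=30 S2=30 S3=12 S4=30 blocked=[]
Op 2: conn=12 S1=30 S2=30 S3=17 S4=30 blocked=[]
Op 3: conn=0 S1=30 S2=30 S3=17 S4=18 blocked=[1, 2, 3, 4]
Op 4: conn=-20 S1=30 S2=30 S3=17 S4=-2 blocked=[1, 2, 3, 4]
Op 5: conn=4 S1=30 S2=30 S3=17 S4=-2 blocked=[4]
Op 6: conn=23 S1=30 S2=30 S3=17 S4=-2 blocked=[4]
Op 7: conn=36 S1=30 S2=30 S3=17 S4=-2 blocked=[4]
Op 8: conn=26 S1=30 S2=30 S3=7 S4=-2 blocked=[4]
Op 9: conn=26 S1=30 S2=37 S3=7 S4=-2 blocked=[4]
Op 10: conn=10 S1=30 S2=37 S3=-9 S4=-2 blocked=[3, 4]
Op 11: conn=10 S1=30 S2=37 S3=-9 S4=12 blocked=[3]
Op 12: conn=10 S1=36 S2=37 S3=-9 S4=12 blocked=[3]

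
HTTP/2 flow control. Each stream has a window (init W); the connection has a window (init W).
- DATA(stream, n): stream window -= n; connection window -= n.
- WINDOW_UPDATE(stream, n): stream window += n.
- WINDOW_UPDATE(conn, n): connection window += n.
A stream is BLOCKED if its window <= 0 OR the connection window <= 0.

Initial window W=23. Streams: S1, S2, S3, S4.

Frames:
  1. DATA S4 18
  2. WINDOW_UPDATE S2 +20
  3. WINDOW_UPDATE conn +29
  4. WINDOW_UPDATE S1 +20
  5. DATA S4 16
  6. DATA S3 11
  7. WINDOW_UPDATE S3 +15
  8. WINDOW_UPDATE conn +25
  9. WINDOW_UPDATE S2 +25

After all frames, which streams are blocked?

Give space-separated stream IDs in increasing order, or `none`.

Answer: S4

Derivation:
Op 1: conn=5 S1=23 S2=23 S3=23 S4=5 blocked=[]
Op 2: conn=5 S1=23 S2=43 S3=23 S4=5 blocked=[]
Op 3: conn=34 S1=23 S2=43 S3=23 S4=5 blocked=[]
Op 4: conn=34 S1=43 S2=43 S3=23 S4=5 blocked=[]
Op 5: conn=18 S1=43 S2=43 S3=23 S4=-11 blocked=[4]
Op 6: conn=7 S1=43 S2=43 S3=12 S4=-11 blocked=[4]
Op 7: conn=7 S1=43 S2=43 S3=27 S4=-11 blocked=[4]
Op 8: conn=32 S1=43 S2=43 S3=27 S4=-11 blocked=[4]
Op 9: conn=32 S1=43 S2=68 S3=27 S4=-11 blocked=[4]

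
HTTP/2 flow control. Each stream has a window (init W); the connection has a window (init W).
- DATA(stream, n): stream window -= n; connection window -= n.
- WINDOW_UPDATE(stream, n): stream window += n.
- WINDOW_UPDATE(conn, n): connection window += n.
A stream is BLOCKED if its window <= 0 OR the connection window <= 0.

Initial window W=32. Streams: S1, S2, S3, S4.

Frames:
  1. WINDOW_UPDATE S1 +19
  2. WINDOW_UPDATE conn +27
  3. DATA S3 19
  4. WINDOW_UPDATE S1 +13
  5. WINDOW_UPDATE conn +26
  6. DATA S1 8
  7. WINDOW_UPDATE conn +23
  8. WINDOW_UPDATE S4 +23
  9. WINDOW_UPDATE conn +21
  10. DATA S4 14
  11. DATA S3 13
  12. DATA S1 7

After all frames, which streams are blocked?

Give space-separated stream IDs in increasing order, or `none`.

Answer: S3

Derivation:
Op 1: conn=32 S1=51 S2=32 S3=32 S4=32 blocked=[]
Op 2: conn=59 S1=51 S2=32 S3=32 S4=32 blocked=[]
Op 3: conn=40 S1=51 S2=32 S3=13 S4=32 blocked=[]
Op 4: conn=40 S1=64 S2=32 S3=13 S4=32 blocked=[]
Op 5: conn=66 S1=64 S2=32 S3=13 S4=32 blocked=[]
Op 6: conn=58 S1=56 S2=32 S3=13 S4=32 blocked=[]
Op 7: conn=81 S1=56 S2=32 S3=13 S4=32 blocked=[]
Op 8: conn=81 S1=56 S2=32 S3=13 S4=55 blocked=[]
Op 9: conn=102 S1=56 S2=32 S3=13 S4=55 blocked=[]
Op 10: conn=88 S1=56 S2=32 S3=13 S4=41 blocked=[]
Op 11: conn=75 S1=56 S2=32 S3=0 S4=41 blocked=[3]
Op 12: conn=68 S1=49 S2=32 S3=0 S4=41 blocked=[3]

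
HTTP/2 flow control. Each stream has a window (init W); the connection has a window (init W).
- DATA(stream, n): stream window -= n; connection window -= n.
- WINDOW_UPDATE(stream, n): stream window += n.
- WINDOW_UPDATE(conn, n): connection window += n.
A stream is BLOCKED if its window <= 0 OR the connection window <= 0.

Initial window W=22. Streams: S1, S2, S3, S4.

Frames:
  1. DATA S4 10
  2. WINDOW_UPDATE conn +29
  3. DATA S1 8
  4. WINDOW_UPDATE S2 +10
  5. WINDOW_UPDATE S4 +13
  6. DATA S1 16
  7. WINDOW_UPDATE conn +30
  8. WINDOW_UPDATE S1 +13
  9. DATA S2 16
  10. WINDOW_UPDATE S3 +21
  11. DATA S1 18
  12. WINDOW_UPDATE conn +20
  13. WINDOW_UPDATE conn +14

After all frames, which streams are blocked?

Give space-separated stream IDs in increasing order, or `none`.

Answer: S1

Derivation:
Op 1: conn=12 S1=22 S2=22 S3=22 S4=12 blocked=[]
Op 2: conn=41 S1=22 S2=22 S3=22 S4=12 blocked=[]
Op 3: conn=33 S1=14 S2=22 S3=22 S4=12 blocked=[]
Op 4: conn=33 S1=14 S2=32 S3=22 S4=12 blocked=[]
Op 5: conn=33 S1=14 S2=32 S3=22 S4=25 blocked=[]
Op 6: conn=17 S1=-2 S2=32 S3=22 S4=25 blocked=[1]
Op 7: conn=47 S1=-2 S2=32 S3=22 S4=25 blocked=[1]
Op 8: conn=47 S1=11 S2=32 S3=22 S4=25 blocked=[]
Op 9: conn=31 S1=11 S2=16 S3=22 S4=25 blocked=[]
Op 10: conn=31 S1=11 S2=16 S3=43 S4=25 blocked=[]
Op 11: conn=13 S1=-7 S2=16 S3=43 S4=25 blocked=[1]
Op 12: conn=33 S1=-7 S2=16 S3=43 S4=25 blocked=[1]
Op 13: conn=47 S1=-7 S2=16 S3=43 S4=25 blocked=[1]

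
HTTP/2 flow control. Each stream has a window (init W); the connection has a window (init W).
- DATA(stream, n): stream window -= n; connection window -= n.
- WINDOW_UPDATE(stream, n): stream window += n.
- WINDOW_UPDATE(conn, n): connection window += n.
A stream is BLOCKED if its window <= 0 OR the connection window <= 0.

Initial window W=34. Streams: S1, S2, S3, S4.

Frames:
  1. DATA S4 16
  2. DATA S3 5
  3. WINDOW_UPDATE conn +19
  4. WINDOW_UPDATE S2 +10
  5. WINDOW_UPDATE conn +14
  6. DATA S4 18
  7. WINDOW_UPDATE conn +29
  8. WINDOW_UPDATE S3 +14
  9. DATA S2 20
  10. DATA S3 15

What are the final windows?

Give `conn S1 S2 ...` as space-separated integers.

Op 1: conn=18 S1=34 S2=34 S3=34 S4=18 blocked=[]
Op 2: conn=13 S1=34 S2=34 S3=29 S4=18 blocked=[]
Op 3: conn=32 S1=34 S2=34 S3=29 S4=18 blocked=[]
Op 4: conn=32 S1=34 S2=44 S3=29 S4=18 blocked=[]
Op 5: conn=46 S1=34 S2=44 S3=29 S4=18 blocked=[]
Op 6: conn=28 S1=34 S2=44 S3=29 S4=0 blocked=[4]
Op 7: conn=57 S1=34 S2=44 S3=29 S4=0 blocked=[4]
Op 8: conn=57 S1=34 S2=44 S3=43 S4=0 blocked=[4]
Op 9: conn=37 S1=34 S2=24 S3=43 S4=0 blocked=[4]
Op 10: conn=22 S1=34 S2=24 S3=28 S4=0 blocked=[4]

Answer: 22 34 24 28 0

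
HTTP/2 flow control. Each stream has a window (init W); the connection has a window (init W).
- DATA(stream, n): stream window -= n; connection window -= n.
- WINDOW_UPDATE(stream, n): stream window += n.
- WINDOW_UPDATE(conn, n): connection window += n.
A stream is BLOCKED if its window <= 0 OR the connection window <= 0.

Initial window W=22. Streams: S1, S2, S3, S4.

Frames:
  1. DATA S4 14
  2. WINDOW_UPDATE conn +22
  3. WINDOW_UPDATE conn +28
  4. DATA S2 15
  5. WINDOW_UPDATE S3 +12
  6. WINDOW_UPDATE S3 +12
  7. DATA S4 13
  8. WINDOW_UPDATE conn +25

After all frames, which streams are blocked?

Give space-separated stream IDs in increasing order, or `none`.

Op 1: conn=8 S1=22 S2=22 S3=22 S4=8 blocked=[]
Op 2: conn=30 S1=22 S2=22 S3=22 S4=8 blocked=[]
Op 3: conn=58 S1=22 S2=22 S3=22 S4=8 blocked=[]
Op 4: conn=43 S1=22 S2=7 S3=22 S4=8 blocked=[]
Op 5: conn=43 S1=22 S2=7 S3=34 S4=8 blocked=[]
Op 6: conn=43 S1=22 S2=7 S3=46 S4=8 blocked=[]
Op 7: conn=30 S1=22 S2=7 S3=46 S4=-5 blocked=[4]
Op 8: conn=55 S1=22 S2=7 S3=46 S4=-5 blocked=[4]

Answer: S4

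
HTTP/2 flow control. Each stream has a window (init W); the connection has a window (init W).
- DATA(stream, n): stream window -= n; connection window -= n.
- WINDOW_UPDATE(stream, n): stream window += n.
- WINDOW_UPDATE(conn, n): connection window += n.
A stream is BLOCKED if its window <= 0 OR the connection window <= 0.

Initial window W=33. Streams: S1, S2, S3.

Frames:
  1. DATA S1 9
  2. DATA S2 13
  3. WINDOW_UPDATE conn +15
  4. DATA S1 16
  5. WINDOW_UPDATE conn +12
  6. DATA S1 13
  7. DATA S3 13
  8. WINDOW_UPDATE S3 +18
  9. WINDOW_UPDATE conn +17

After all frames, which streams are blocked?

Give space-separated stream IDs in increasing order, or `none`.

Answer: S1

Derivation:
Op 1: conn=24 S1=24 S2=33 S3=33 blocked=[]
Op 2: conn=11 S1=24 S2=20 S3=33 blocked=[]
Op 3: conn=26 S1=24 S2=20 S3=33 blocked=[]
Op 4: conn=10 S1=8 S2=20 S3=33 blocked=[]
Op 5: conn=22 S1=8 S2=20 S3=33 blocked=[]
Op 6: conn=9 S1=-5 S2=20 S3=33 blocked=[1]
Op 7: conn=-4 S1=-5 S2=20 S3=20 blocked=[1, 2, 3]
Op 8: conn=-4 S1=-5 S2=20 S3=38 blocked=[1, 2, 3]
Op 9: conn=13 S1=-5 S2=20 S3=38 blocked=[1]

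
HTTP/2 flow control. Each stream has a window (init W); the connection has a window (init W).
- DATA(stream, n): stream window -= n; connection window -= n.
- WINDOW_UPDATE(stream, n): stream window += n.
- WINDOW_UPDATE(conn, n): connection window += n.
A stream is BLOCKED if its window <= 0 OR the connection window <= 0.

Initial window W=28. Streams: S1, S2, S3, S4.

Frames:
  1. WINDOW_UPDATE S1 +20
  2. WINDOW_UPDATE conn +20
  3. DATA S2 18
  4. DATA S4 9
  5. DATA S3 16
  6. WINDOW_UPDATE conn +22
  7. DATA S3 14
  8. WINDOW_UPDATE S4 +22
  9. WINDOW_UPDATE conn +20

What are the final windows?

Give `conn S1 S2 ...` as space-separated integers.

Op 1: conn=28 S1=48 S2=28 S3=28 S4=28 blocked=[]
Op 2: conn=48 S1=48 S2=28 S3=28 S4=28 blocked=[]
Op 3: conn=30 S1=48 S2=10 S3=28 S4=28 blocked=[]
Op 4: conn=21 S1=48 S2=10 S3=28 S4=19 blocked=[]
Op 5: conn=5 S1=48 S2=10 S3=12 S4=19 blocked=[]
Op 6: conn=27 S1=48 S2=10 S3=12 S4=19 blocked=[]
Op 7: conn=13 S1=48 S2=10 S3=-2 S4=19 blocked=[3]
Op 8: conn=13 S1=48 S2=10 S3=-2 S4=41 blocked=[3]
Op 9: conn=33 S1=48 S2=10 S3=-2 S4=41 blocked=[3]

Answer: 33 48 10 -2 41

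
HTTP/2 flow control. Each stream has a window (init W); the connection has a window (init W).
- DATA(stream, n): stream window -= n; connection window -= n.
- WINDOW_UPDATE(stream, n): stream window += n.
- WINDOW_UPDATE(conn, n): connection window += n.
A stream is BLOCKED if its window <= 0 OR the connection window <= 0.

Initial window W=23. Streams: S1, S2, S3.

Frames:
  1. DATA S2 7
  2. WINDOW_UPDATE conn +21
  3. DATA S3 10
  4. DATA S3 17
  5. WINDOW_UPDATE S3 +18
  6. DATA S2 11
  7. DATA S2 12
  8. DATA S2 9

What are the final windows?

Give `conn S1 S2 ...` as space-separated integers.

Answer: -22 23 -16 14

Derivation:
Op 1: conn=16 S1=23 S2=16 S3=23 blocked=[]
Op 2: conn=37 S1=23 S2=16 S3=23 blocked=[]
Op 3: conn=27 S1=23 S2=16 S3=13 blocked=[]
Op 4: conn=10 S1=23 S2=16 S3=-4 blocked=[3]
Op 5: conn=10 S1=23 S2=16 S3=14 blocked=[]
Op 6: conn=-1 S1=23 S2=5 S3=14 blocked=[1, 2, 3]
Op 7: conn=-13 S1=23 S2=-7 S3=14 blocked=[1, 2, 3]
Op 8: conn=-22 S1=23 S2=-16 S3=14 blocked=[1, 2, 3]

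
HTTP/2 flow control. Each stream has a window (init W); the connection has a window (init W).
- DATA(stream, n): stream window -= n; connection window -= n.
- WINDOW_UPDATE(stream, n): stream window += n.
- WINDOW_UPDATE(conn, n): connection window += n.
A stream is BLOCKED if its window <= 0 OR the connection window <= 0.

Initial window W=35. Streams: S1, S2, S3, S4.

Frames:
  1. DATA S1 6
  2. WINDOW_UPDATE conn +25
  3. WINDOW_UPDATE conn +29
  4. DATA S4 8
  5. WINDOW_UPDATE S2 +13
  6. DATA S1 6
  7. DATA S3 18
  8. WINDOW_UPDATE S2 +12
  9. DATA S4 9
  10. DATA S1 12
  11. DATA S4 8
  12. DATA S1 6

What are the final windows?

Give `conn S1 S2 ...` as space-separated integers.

Op 1: conn=29 S1=29 S2=35 S3=35 S4=35 blocked=[]
Op 2: conn=54 S1=29 S2=35 S3=35 S4=35 blocked=[]
Op 3: conn=83 S1=29 S2=35 S3=35 S4=35 blocked=[]
Op 4: conn=75 S1=29 S2=35 S3=35 S4=27 blocked=[]
Op 5: conn=75 S1=29 S2=48 S3=35 S4=27 blocked=[]
Op 6: conn=69 S1=23 S2=48 S3=35 S4=27 blocked=[]
Op 7: conn=51 S1=23 S2=48 S3=17 S4=27 blocked=[]
Op 8: conn=51 S1=23 S2=60 S3=17 S4=27 blocked=[]
Op 9: conn=42 S1=23 S2=60 S3=17 S4=18 blocked=[]
Op 10: conn=30 S1=11 S2=60 S3=17 S4=18 blocked=[]
Op 11: conn=22 S1=11 S2=60 S3=17 S4=10 blocked=[]
Op 12: conn=16 S1=5 S2=60 S3=17 S4=10 blocked=[]

Answer: 16 5 60 17 10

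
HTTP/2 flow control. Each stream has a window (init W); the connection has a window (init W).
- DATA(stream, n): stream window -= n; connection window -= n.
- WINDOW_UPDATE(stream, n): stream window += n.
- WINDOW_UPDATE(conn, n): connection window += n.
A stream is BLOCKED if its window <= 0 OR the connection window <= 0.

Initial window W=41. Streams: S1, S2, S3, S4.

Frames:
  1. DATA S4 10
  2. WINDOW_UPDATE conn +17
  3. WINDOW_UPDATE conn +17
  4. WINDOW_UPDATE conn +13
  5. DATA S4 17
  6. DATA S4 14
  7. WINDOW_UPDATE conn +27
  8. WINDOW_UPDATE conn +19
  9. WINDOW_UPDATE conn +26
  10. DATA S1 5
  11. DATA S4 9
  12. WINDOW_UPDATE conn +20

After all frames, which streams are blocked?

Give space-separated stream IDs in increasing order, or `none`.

Op 1: conn=31 S1=41 S2=41 S3=41 S4=31 blocked=[]
Op 2: conn=48 S1=41 S2=41 S3=41 S4=31 blocked=[]
Op 3: conn=65 S1=41 S2=41 S3=41 S4=31 blocked=[]
Op 4: conn=78 S1=41 S2=41 S3=41 S4=31 blocked=[]
Op 5: conn=61 S1=41 S2=41 S3=41 S4=14 blocked=[]
Op 6: conn=47 S1=41 S2=41 S3=41 S4=0 blocked=[4]
Op 7: conn=74 S1=41 S2=41 S3=41 S4=0 blocked=[4]
Op 8: conn=93 S1=41 S2=41 S3=41 S4=0 blocked=[4]
Op 9: conn=119 S1=41 S2=41 S3=41 S4=0 blocked=[4]
Op 10: conn=114 S1=36 S2=41 S3=41 S4=0 blocked=[4]
Op 11: conn=105 S1=36 S2=41 S3=41 S4=-9 blocked=[4]
Op 12: conn=125 S1=36 S2=41 S3=41 S4=-9 blocked=[4]

Answer: S4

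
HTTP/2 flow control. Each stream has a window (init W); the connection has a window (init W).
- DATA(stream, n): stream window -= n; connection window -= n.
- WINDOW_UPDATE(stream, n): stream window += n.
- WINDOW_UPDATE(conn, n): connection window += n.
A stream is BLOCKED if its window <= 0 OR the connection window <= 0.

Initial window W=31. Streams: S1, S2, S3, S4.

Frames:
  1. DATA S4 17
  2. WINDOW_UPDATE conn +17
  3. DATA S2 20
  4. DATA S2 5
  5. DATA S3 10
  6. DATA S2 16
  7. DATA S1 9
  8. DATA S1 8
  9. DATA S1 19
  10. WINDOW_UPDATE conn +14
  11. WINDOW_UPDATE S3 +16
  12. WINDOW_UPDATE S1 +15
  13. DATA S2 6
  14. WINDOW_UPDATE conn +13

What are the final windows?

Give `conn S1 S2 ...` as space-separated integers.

Op 1: conn=14 S1=31 S2=31 S3=31 S4=14 blocked=[]
Op 2: conn=31 S1=31 S2=31 S3=31 S4=14 blocked=[]
Op 3: conn=11 S1=31 S2=11 S3=31 S4=14 blocked=[]
Op 4: conn=6 S1=31 S2=6 S3=31 S4=14 blocked=[]
Op 5: conn=-4 S1=31 S2=6 S3=21 S4=14 blocked=[1, 2, 3, 4]
Op 6: conn=-20 S1=31 S2=-10 S3=21 S4=14 blocked=[1, 2, 3, 4]
Op 7: conn=-29 S1=22 S2=-10 S3=21 S4=14 blocked=[1, 2, 3, 4]
Op 8: conn=-37 S1=14 S2=-10 S3=21 S4=14 blocked=[1, 2, 3, 4]
Op 9: conn=-56 S1=-5 S2=-10 S3=21 S4=14 blocked=[1, 2, 3, 4]
Op 10: conn=-42 S1=-5 S2=-10 S3=21 S4=14 blocked=[1, 2, 3, 4]
Op 11: conn=-42 S1=-5 S2=-10 S3=37 S4=14 blocked=[1, 2, 3, 4]
Op 12: conn=-42 S1=10 S2=-10 S3=37 S4=14 blocked=[1, 2, 3, 4]
Op 13: conn=-48 S1=10 S2=-16 S3=37 S4=14 blocked=[1, 2, 3, 4]
Op 14: conn=-35 S1=10 S2=-16 S3=37 S4=14 blocked=[1, 2, 3, 4]

Answer: -35 10 -16 37 14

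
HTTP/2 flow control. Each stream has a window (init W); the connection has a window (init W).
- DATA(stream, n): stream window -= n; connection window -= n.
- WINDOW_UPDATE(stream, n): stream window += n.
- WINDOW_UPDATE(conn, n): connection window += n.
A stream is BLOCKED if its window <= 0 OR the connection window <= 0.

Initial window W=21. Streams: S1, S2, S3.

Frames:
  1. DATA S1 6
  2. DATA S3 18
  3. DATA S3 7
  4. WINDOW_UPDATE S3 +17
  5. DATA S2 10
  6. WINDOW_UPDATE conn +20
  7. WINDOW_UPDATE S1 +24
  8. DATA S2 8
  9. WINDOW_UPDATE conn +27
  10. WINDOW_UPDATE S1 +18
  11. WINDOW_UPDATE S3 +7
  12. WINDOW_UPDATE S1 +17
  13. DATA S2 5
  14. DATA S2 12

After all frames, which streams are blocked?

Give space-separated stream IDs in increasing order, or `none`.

Op 1: conn=15 S1=15 S2=21 S3=21 blocked=[]
Op 2: conn=-3 S1=15 S2=21 S3=3 blocked=[1, 2, 3]
Op 3: conn=-10 S1=15 S2=21 S3=-4 blocked=[1, 2, 3]
Op 4: conn=-10 S1=15 S2=21 S3=13 blocked=[1, 2, 3]
Op 5: conn=-20 S1=15 S2=11 S3=13 blocked=[1, 2, 3]
Op 6: conn=0 S1=15 S2=11 S3=13 blocked=[1, 2, 3]
Op 7: conn=0 S1=39 S2=11 S3=13 blocked=[1, 2, 3]
Op 8: conn=-8 S1=39 S2=3 S3=13 blocked=[1, 2, 3]
Op 9: conn=19 S1=39 S2=3 S3=13 blocked=[]
Op 10: conn=19 S1=57 S2=3 S3=13 blocked=[]
Op 11: conn=19 S1=57 S2=3 S3=20 blocked=[]
Op 12: conn=19 S1=74 S2=3 S3=20 blocked=[]
Op 13: conn=14 S1=74 S2=-2 S3=20 blocked=[2]
Op 14: conn=2 S1=74 S2=-14 S3=20 blocked=[2]

Answer: S2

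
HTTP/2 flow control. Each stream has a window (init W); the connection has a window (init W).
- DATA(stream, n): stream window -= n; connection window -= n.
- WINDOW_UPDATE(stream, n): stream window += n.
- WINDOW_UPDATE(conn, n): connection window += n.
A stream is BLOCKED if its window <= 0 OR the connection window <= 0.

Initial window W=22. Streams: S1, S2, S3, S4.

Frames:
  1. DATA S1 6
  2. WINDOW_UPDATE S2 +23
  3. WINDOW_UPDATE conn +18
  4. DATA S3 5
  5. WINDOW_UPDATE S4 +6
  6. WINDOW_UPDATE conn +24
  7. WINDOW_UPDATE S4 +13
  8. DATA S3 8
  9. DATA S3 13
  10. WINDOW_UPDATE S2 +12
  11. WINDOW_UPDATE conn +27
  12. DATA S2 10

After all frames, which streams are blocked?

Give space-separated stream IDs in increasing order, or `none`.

Answer: S3

Derivation:
Op 1: conn=16 S1=16 S2=22 S3=22 S4=22 blocked=[]
Op 2: conn=16 S1=16 S2=45 S3=22 S4=22 blocked=[]
Op 3: conn=34 S1=16 S2=45 S3=22 S4=22 blocked=[]
Op 4: conn=29 S1=16 S2=45 S3=17 S4=22 blocked=[]
Op 5: conn=29 S1=16 S2=45 S3=17 S4=28 blocked=[]
Op 6: conn=53 S1=16 S2=45 S3=17 S4=28 blocked=[]
Op 7: conn=53 S1=16 S2=45 S3=17 S4=41 blocked=[]
Op 8: conn=45 S1=16 S2=45 S3=9 S4=41 blocked=[]
Op 9: conn=32 S1=16 S2=45 S3=-4 S4=41 blocked=[3]
Op 10: conn=32 S1=16 S2=57 S3=-4 S4=41 blocked=[3]
Op 11: conn=59 S1=16 S2=57 S3=-4 S4=41 blocked=[3]
Op 12: conn=49 S1=16 S2=47 S3=-4 S4=41 blocked=[3]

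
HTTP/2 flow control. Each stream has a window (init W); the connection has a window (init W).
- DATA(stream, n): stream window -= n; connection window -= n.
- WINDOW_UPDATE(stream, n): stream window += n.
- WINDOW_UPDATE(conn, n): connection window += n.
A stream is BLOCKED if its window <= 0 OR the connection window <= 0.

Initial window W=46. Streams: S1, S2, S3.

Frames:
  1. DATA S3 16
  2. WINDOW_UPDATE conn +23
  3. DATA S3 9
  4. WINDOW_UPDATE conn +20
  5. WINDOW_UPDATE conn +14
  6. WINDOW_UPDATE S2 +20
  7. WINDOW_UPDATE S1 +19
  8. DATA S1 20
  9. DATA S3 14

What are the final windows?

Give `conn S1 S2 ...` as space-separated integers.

Answer: 44 45 66 7

Derivation:
Op 1: conn=30 S1=46 S2=46 S3=30 blocked=[]
Op 2: conn=53 S1=46 S2=46 S3=30 blocked=[]
Op 3: conn=44 S1=46 S2=46 S3=21 blocked=[]
Op 4: conn=64 S1=46 S2=46 S3=21 blocked=[]
Op 5: conn=78 S1=46 S2=46 S3=21 blocked=[]
Op 6: conn=78 S1=46 S2=66 S3=21 blocked=[]
Op 7: conn=78 S1=65 S2=66 S3=21 blocked=[]
Op 8: conn=58 S1=45 S2=66 S3=21 blocked=[]
Op 9: conn=44 S1=45 S2=66 S3=7 blocked=[]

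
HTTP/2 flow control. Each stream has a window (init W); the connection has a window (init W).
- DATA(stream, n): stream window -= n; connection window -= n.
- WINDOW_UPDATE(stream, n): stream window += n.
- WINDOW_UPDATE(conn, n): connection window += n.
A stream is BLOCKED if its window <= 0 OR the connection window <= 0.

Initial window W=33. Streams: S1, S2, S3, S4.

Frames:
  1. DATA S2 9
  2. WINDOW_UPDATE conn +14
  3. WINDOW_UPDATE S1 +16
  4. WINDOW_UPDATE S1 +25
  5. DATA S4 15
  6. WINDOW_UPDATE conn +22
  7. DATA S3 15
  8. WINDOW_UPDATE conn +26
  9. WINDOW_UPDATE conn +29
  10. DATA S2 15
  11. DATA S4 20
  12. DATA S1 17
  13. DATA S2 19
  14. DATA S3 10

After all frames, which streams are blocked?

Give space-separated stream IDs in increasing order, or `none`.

Answer: S2 S4

Derivation:
Op 1: conn=24 S1=33 S2=24 S3=33 S4=33 blocked=[]
Op 2: conn=38 S1=33 S2=24 S3=33 S4=33 blocked=[]
Op 3: conn=38 S1=49 S2=24 S3=33 S4=33 blocked=[]
Op 4: conn=38 S1=74 S2=24 S3=33 S4=33 blocked=[]
Op 5: conn=23 S1=74 S2=24 S3=33 S4=18 blocked=[]
Op 6: conn=45 S1=74 S2=24 S3=33 S4=18 blocked=[]
Op 7: conn=30 S1=74 S2=24 S3=18 S4=18 blocked=[]
Op 8: conn=56 S1=74 S2=24 S3=18 S4=18 blocked=[]
Op 9: conn=85 S1=74 S2=24 S3=18 S4=18 blocked=[]
Op 10: conn=70 S1=74 S2=9 S3=18 S4=18 blocked=[]
Op 11: conn=50 S1=74 S2=9 S3=18 S4=-2 blocked=[4]
Op 12: conn=33 S1=57 S2=9 S3=18 S4=-2 blocked=[4]
Op 13: conn=14 S1=57 S2=-10 S3=18 S4=-2 blocked=[2, 4]
Op 14: conn=4 S1=57 S2=-10 S3=8 S4=-2 blocked=[2, 4]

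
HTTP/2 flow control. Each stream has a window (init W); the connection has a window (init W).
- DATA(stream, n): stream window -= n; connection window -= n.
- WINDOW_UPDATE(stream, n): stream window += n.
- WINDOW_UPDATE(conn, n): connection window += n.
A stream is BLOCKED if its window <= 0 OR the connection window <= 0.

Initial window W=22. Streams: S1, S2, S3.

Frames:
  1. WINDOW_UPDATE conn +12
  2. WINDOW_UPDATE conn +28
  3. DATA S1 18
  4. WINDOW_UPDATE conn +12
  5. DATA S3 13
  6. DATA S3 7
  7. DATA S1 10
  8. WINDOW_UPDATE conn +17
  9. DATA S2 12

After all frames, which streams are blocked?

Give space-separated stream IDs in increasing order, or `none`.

Op 1: conn=34 S1=22 S2=22 S3=22 blocked=[]
Op 2: conn=62 S1=22 S2=22 S3=22 blocked=[]
Op 3: conn=44 S1=4 S2=22 S3=22 blocked=[]
Op 4: conn=56 S1=4 S2=22 S3=22 blocked=[]
Op 5: conn=43 S1=4 S2=22 S3=9 blocked=[]
Op 6: conn=36 S1=4 S2=22 S3=2 blocked=[]
Op 7: conn=26 S1=-6 S2=22 S3=2 blocked=[1]
Op 8: conn=43 S1=-6 S2=22 S3=2 blocked=[1]
Op 9: conn=31 S1=-6 S2=10 S3=2 blocked=[1]

Answer: S1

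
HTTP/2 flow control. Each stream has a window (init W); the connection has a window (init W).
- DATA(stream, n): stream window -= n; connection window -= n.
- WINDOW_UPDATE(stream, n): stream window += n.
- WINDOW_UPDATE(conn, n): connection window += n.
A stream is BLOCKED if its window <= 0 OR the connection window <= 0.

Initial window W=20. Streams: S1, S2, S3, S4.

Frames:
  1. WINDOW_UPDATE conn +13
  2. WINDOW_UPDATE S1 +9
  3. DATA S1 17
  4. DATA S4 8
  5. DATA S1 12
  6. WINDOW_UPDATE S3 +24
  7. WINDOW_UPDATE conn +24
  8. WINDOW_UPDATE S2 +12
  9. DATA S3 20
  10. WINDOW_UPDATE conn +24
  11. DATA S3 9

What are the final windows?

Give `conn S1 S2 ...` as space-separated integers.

Op 1: conn=33 S1=20 S2=20 S3=20 S4=20 blocked=[]
Op 2: conn=33 S1=29 S2=20 S3=20 S4=20 blocked=[]
Op 3: conn=16 S1=12 S2=20 S3=20 S4=20 blocked=[]
Op 4: conn=8 S1=12 S2=20 S3=20 S4=12 blocked=[]
Op 5: conn=-4 S1=0 S2=20 S3=20 S4=12 blocked=[1, 2, 3, 4]
Op 6: conn=-4 S1=0 S2=20 S3=44 S4=12 blocked=[1, 2, 3, 4]
Op 7: conn=20 S1=0 S2=20 S3=44 S4=12 blocked=[1]
Op 8: conn=20 S1=0 S2=32 S3=44 S4=12 blocked=[1]
Op 9: conn=0 S1=0 S2=32 S3=24 S4=12 blocked=[1, 2, 3, 4]
Op 10: conn=24 S1=0 S2=32 S3=24 S4=12 blocked=[1]
Op 11: conn=15 S1=0 S2=32 S3=15 S4=12 blocked=[1]

Answer: 15 0 32 15 12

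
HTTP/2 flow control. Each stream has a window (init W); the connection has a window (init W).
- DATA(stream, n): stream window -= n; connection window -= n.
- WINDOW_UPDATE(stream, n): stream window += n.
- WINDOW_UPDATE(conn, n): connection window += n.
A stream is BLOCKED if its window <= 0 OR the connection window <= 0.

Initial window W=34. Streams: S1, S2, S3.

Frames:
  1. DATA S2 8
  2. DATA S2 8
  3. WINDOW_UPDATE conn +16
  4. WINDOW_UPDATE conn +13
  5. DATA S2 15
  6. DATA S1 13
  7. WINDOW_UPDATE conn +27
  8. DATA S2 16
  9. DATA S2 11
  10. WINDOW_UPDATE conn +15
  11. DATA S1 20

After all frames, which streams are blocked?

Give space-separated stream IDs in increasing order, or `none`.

Answer: S2

Derivation:
Op 1: conn=26 S1=34 S2=26 S3=34 blocked=[]
Op 2: conn=18 S1=34 S2=18 S3=34 blocked=[]
Op 3: conn=34 S1=34 S2=18 S3=34 blocked=[]
Op 4: conn=47 S1=34 S2=18 S3=34 blocked=[]
Op 5: conn=32 S1=34 S2=3 S3=34 blocked=[]
Op 6: conn=19 S1=21 S2=3 S3=34 blocked=[]
Op 7: conn=46 S1=21 S2=3 S3=34 blocked=[]
Op 8: conn=30 S1=21 S2=-13 S3=34 blocked=[2]
Op 9: conn=19 S1=21 S2=-24 S3=34 blocked=[2]
Op 10: conn=34 S1=21 S2=-24 S3=34 blocked=[2]
Op 11: conn=14 S1=1 S2=-24 S3=34 blocked=[2]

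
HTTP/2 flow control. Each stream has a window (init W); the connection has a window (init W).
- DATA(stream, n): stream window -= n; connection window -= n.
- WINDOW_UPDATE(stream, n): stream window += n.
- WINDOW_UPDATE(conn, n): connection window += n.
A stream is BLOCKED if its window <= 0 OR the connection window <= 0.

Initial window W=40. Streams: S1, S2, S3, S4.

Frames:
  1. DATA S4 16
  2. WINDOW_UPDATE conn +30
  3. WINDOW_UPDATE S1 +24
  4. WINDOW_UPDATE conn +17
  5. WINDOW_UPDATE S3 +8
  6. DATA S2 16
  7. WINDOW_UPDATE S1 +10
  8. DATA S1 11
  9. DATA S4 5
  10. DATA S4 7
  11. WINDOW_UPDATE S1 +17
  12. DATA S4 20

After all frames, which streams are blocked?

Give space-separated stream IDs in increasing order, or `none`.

Answer: S4

Derivation:
Op 1: conn=24 S1=40 S2=40 S3=40 S4=24 blocked=[]
Op 2: conn=54 S1=40 S2=40 S3=40 S4=24 blocked=[]
Op 3: conn=54 S1=64 S2=40 S3=40 S4=24 blocked=[]
Op 4: conn=71 S1=64 S2=40 S3=40 S4=24 blocked=[]
Op 5: conn=71 S1=64 S2=40 S3=48 S4=24 blocked=[]
Op 6: conn=55 S1=64 S2=24 S3=48 S4=24 blocked=[]
Op 7: conn=55 S1=74 S2=24 S3=48 S4=24 blocked=[]
Op 8: conn=44 S1=63 S2=24 S3=48 S4=24 blocked=[]
Op 9: conn=39 S1=63 S2=24 S3=48 S4=19 blocked=[]
Op 10: conn=32 S1=63 S2=24 S3=48 S4=12 blocked=[]
Op 11: conn=32 S1=80 S2=24 S3=48 S4=12 blocked=[]
Op 12: conn=12 S1=80 S2=24 S3=48 S4=-8 blocked=[4]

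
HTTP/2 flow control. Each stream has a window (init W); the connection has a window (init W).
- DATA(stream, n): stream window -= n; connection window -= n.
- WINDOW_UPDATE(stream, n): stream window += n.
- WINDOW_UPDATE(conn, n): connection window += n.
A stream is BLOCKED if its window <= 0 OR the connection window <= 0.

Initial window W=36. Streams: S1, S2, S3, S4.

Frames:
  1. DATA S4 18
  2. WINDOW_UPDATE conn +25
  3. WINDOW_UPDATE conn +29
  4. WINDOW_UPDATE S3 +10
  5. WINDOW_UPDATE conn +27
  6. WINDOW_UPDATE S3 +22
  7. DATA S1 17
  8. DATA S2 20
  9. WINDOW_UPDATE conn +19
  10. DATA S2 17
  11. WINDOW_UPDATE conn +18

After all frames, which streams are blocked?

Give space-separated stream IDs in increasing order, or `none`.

Op 1: conn=18 S1=36 S2=36 S3=36 S4=18 blocked=[]
Op 2: conn=43 S1=36 S2=36 S3=36 S4=18 blocked=[]
Op 3: conn=72 S1=36 S2=36 S3=36 S4=18 blocked=[]
Op 4: conn=72 S1=36 S2=36 S3=46 S4=18 blocked=[]
Op 5: conn=99 S1=36 S2=36 S3=46 S4=18 blocked=[]
Op 6: conn=99 S1=36 S2=36 S3=68 S4=18 blocked=[]
Op 7: conn=82 S1=19 S2=36 S3=68 S4=18 blocked=[]
Op 8: conn=62 S1=19 S2=16 S3=68 S4=18 blocked=[]
Op 9: conn=81 S1=19 S2=16 S3=68 S4=18 blocked=[]
Op 10: conn=64 S1=19 S2=-1 S3=68 S4=18 blocked=[2]
Op 11: conn=82 S1=19 S2=-1 S3=68 S4=18 blocked=[2]

Answer: S2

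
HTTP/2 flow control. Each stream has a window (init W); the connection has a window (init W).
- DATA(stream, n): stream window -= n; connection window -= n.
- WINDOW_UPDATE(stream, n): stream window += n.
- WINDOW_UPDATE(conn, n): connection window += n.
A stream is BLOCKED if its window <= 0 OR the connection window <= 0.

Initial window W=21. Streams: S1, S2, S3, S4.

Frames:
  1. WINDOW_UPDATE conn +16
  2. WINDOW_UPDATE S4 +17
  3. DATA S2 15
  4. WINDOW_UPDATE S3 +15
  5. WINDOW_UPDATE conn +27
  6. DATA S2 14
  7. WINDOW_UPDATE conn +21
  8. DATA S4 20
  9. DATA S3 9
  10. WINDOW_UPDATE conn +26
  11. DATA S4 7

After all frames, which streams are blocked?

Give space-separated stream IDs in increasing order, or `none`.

Answer: S2

Derivation:
Op 1: conn=37 S1=21 S2=21 S3=21 S4=21 blocked=[]
Op 2: conn=37 S1=21 S2=21 S3=21 S4=38 blocked=[]
Op 3: conn=22 S1=21 S2=6 S3=21 S4=38 blocked=[]
Op 4: conn=22 S1=21 S2=6 S3=36 S4=38 blocked=[]
Op 5: conn=49 S1=21 S2=6 S3=36 S4=38 blocked=[]
Op 6: conn=35 S1=21 S2=-8 S3=36 S4=38 blocked=[2]
Op 7: conn=56 S1=21 S2=-8 S3=36 S4=38 blocked=[2]
Op 8: conn=36 S1=21 S2=-8 S3=36 S4=18 blocked=[2]
Op 9: conn=27 S1=21 S2=-8 S3=27 S4=18 blocked=[2]
Op 10: conn=53 S1=21 S2=-8 S3=27 S4=18 blocked=[2]
Op 11: conn=46 S1=21 S2=-8 S3=27 S4=11 blocked=[2]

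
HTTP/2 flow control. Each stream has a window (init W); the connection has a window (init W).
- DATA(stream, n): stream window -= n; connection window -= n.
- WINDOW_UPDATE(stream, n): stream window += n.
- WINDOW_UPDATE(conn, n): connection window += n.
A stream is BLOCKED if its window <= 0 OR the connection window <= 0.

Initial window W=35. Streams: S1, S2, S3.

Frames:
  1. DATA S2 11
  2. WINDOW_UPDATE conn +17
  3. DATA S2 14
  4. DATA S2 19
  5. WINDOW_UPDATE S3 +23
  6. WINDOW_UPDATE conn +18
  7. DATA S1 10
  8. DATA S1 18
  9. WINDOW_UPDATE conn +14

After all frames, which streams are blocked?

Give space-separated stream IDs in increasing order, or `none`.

Op 1: conn=24 S1=35 S2=24 S3=35 blocked=[]
Op 2: conn=41 S1=35 S2=24 S3=35 blocked=[]
Op 3: conn=27 S1=35 S2=10 S3=35 blocked=[]
Op 4: conn=8 S1=35 S2=-9 S3=35 blocked=[2]
Op 5: conn=8 S1=35 S2=-9 S3=58 blocked=[2]
Op 6: conn=26 S1=35 S2=-9 S3=58 blocked=[2]
Op 7: conn=16 S1=25 S2=-9 S3=58 blocked=[2]
Op 8: conn=-2 S1=7 S2=-9 S3=58 blocked=[1, 2, 3]
Op 9: conn=12 S1=7 S2=-9 S3=58 blocked=[2]

Answer: S2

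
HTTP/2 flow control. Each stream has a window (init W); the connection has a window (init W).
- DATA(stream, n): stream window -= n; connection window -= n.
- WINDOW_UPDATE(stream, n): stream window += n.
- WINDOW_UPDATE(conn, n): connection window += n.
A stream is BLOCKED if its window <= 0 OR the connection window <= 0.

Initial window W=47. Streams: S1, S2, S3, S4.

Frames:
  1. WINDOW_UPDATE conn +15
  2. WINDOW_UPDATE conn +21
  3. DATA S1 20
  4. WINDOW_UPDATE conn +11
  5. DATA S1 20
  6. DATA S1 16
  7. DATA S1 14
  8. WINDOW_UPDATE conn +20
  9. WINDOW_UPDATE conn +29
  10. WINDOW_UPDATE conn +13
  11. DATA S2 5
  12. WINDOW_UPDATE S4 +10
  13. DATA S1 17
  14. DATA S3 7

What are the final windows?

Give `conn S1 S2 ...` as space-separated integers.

Answer: 57 -40 42 40 57

Derivation:
Op 1: conn=62 S1=47 S2=47 S3=47 S4=47 blocked=[]
Op 2: conn=83 S1=47 S2=47 S3=47 S4=47 blocked=[]
Op 3: conn=63 S1=27 S2=47 S3=47 S4=47 blocked=[]
Op 4: conn=74 S1=27 S2=47 S3=47 S4=47 blocked=[]
Op 5: conn=54 S1=7 S2=47 S3=47 S4=47 blocked=[]
Op 6: conn=38 S1=-9 S2=47 S3=47 S4=47 blocked=[1]
Op 7: conn=24 S1=-23 S2=47 S3=47 S4=47 blocked=[1]
Op 8: conn=44 S1=-23 S2=47 S3=47 S4=47 blocked=[1]
Op 9: conn=73 S1=-23 S2=47 S3=47 S4=47 blocked=[1]
Op 10: conn=86 S1=-23 S2=47 S3=47 S4=47 blocked=[1]
Op 11: conn=81 S1=-23 S2=42 S3=47 S4=47 blocked=[1]
Op 12: conn=81 S1=-23 S2=42 S3=47 S4=57 blocked=[1]
Op 13: conn=64 S1=-40 S2=42 S3=47 S4=57 blocked=[1]
Op 14: conn=57 S1=-40 S2=42 S3=40 S4=57 blocked=[1]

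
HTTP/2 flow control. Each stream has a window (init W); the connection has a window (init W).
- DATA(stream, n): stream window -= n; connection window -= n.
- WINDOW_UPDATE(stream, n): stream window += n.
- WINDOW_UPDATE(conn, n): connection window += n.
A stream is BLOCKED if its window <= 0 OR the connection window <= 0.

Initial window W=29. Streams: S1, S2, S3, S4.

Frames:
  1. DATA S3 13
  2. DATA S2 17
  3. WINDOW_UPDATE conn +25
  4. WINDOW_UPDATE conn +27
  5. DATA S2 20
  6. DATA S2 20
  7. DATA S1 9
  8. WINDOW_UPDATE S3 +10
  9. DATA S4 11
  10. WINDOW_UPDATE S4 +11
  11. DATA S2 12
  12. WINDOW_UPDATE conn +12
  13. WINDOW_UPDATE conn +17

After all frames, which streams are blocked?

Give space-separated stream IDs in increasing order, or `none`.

Answer: S2

Derivation:
Op 1: conn=16 S1=29 S2=29 S3=16 S4=29 blocked=[]
Op 2: conn=-1 S1=29 S2=12 S3=16 S4=29 blocked=[1, 2, 3, 4]
Op 3: conn=24 S1=29 S2=12 S3=16 S4=29 blocked=[]
Op 4: conn=51 S1=29 S2=12 S3=16 S4=29 blocked=[]
Op 5: conn=31 S1=29 S2=-8 S3=16 S4=29 blocked=[2]
Op 6: conn=11 S1=29 S2=-28 S3=16 S4=29 blocked=[2]
Op 7: conn=2 S1=20 S2=-28 S3=16 S4=29 blocked=[2]
Op 8: conn=2 S1=20 S2=-28 S3=26 S4=29 blocked=[2]
Op 9: conn=-9 S1=20 S2=-28 S3=26 S4=18 blocked=[1, 2, 3, 4]
Op 10: conn=-9 S1=20 S2=-28 S3=26 S4=29 blocked=[1, 2, 3, 4]
Op 11: conn=-21 S1=20 S2=-40 S3=26 S4=29 blocked=[1, 2, 3, 4]
Op 12: conn=-9 S1=20 S2=-40 S3=26 S4=29 blocked=[1, 2, 3, 4]
Op 13: conn=8 S1=20 S2=-40 S3=26 S4=29 blocked=[2]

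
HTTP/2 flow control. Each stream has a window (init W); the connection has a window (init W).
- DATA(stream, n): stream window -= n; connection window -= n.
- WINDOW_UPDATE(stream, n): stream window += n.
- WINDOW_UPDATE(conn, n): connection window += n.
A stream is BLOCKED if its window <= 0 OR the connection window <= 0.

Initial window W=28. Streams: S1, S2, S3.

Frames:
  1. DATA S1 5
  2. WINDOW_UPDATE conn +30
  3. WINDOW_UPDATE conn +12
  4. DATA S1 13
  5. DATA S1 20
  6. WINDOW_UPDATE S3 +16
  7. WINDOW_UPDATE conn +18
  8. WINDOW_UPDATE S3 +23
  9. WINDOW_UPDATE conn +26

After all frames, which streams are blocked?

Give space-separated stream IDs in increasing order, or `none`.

Op 1: conn=23 S1=23 S2=28 S3=28 blocked=[]
Op 2: conn=53 S1=23 S2=28 S3=28 blocked=[]
Op 3: conn=65 S1=23 S2=28 S3=28 blocked=[]
Op 4: conn=52 S1=10 S2=28 S3=28 blocked=[]
Op 5: conn=32 S1=-10 S2=28 S3=28 blocked=[1]
Op 6: conn=32 S1=-10 S2=28 S3=44 blocked=[1]
Op 7: conn=50 S1=-10 S2=28 S3=44 blocked=[1]
Op 8: conn=50 S1=-10 S2=28 S3=67 blocked=[1]
Op 9: conn=76 S1=-10 S2=28 S3=67 blocked=[1]

Answer: S1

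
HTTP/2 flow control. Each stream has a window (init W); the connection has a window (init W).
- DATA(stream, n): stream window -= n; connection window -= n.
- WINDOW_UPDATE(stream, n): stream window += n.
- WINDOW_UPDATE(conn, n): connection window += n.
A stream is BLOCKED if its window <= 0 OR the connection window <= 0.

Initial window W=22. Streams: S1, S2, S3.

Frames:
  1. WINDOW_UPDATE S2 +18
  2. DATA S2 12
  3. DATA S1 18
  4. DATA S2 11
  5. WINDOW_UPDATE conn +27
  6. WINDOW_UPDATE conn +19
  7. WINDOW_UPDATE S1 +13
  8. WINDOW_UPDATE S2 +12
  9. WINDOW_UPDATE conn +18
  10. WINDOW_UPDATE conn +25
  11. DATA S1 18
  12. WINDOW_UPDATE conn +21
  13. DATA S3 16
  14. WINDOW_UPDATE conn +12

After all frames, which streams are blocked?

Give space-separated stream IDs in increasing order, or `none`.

Op 1: conn=22 S1=22 S2=40 S3=22 blocked=[]
Op 2: conn=10 S1=22 S2=28 S3=22 blocked=[]
Op 3: conn=-8 S1=4 S2=28 S3=22 blocked=[1, 2, 3]
Op 4: conn=-19 S1=4 S2=17 S3=22 blocked=[1, 2, 3]
Op 5: conn=8 S1=4 S2=17 S3=22 blocked=[]
Op 6: conn=27 S1=4 S2=17 S3=22 blocked=[]
Op 7: conn=27 S1=17 S2=17 S3=22 blocked=[]
Op 8: conn=27 S1=17 S2=29 S3=22 blocked=[]
Op 9: conn=45 S1=17 S2=29 S3=22 blocked=[]
Op 10: conn=70 S1=17 S2=29 S3=22 blocked=[]
Op 11: conn=52 S1=-1 S2=29 S3=22 blocked=[1]
Op 12: conn=73 S1=-1 S2=29 S3=22 blocked=[1]
Op 13: conn=57 S1=-1 S2=29 S3=6 blocked=[1]
Op 14: conn=69 S1=-1 S2=29 S3=6 blocked=[1]

Answer: S1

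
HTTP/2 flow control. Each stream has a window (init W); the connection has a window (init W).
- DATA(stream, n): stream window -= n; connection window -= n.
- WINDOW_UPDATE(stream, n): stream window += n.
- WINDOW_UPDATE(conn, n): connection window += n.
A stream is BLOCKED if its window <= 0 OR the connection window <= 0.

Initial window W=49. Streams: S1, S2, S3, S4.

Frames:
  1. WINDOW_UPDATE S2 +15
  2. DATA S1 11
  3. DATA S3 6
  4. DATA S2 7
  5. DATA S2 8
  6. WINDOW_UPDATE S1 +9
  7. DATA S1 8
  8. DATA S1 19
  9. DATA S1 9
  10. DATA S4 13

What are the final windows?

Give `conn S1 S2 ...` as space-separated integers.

Op 1: conn=49 S1=49 S2=64 S3=49 S4=49 blocked=[]
Op 2: conn=38 S1=38 S2=64 S3=49 S4=49 blocked=[]
Op 3: conn=32 S1=38 S2=64 S3=43 S4=49 blocked=[]
Op 4: conn=25 S1=38 S2=57 S3=43 S4=49 blocked=[]
Op 5: conn=17 S1=38 S2=49 S3=43 S4=49 blocked=[]
Op 6: conn=17 S1=47 S2=49 S3=43 S4=49 blocked=[]
Op 7: conn=9 S1=39 S2=49 S3=43 S4=49 blocked=[]
Op 8: conn=-10 S1=20 S2=49 S3=43 S4=49 blocked=[1, 2, 3, 4]
Op 9: conn=-19 S1=11 S2=49 S3=43 S4=49 blocked=[1, 2, 3, 4]
Op 10: conn=-32 S1=11 S2=49 S3=43 S4=36 blocked=[1, 2, 3, 4]

Answer: -32 11 49 43 36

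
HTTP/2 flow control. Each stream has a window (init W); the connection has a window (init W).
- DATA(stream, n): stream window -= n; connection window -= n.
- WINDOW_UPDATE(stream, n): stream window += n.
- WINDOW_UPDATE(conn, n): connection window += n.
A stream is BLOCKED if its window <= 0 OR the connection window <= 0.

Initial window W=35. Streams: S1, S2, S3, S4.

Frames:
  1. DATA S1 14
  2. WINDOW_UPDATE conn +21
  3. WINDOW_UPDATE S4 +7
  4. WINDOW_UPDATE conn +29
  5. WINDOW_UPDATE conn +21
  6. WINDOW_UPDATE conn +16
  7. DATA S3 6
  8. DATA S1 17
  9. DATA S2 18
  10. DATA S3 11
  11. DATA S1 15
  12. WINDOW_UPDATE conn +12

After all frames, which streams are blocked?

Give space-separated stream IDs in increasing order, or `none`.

Op 1: conn=21 S1=21 S2=35 S3=35 S4=35 blocked=[]
Op 2: conn=42 S1=21 S2=35 S3=35 S4=35 blocked=[]
Op 3: conn=42 S1=21 S2=35 S3=35 S4=42 blocked=[]
Op 4: conn=71 S1=21 S2=35 S3=35 S4=42 blocked=[]
Op 5: conn=92 S1=21 S2=35 S3=35 S4=42 blocked=[]
Op 6: conn=108 S1=21 S2=35 S3=35 S4=42 blocked=[]
Op 7: conn=102 S1=21 S2=35 S3=29 S4=42 blocked=[]
Op 8: conn=85 S1=4 S2=35 S3=29 S4=42 blocked=[]
Op 9: conn=67 S1=4 S2=17 S3=29 S4=42 blocked=[]
Op 10: conn=56 S1=4 S2=17 S3=18 S4=42 blocked=[]
Op 11: conn=41 S1=-11 S2=17 S3=18 S4=42 blocked=[1]
Op 12: conn=53 S1=-11 S2=17 S3=18 S4=42 blocked=[1]

Answer: S1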